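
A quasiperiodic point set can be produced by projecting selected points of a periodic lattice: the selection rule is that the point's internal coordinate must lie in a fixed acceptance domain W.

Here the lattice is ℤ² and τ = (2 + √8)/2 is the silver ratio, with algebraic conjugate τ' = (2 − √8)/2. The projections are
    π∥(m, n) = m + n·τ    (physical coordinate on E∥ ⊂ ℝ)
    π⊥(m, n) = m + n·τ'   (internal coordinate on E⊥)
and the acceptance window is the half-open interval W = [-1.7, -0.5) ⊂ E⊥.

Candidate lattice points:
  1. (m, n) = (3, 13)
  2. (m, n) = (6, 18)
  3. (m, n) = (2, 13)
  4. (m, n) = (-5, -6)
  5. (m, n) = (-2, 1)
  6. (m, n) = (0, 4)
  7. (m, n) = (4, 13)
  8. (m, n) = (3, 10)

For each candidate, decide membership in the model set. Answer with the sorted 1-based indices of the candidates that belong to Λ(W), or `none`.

2, 6, 7, 8

τ' = (2−√8)/2 ≈ -0.4142.
[1] lift (3,13): star map gives -2.3848; window check -1.7 ≤ -2.3848 < -0.5 is false → out
[2] lift (6,18): star map gives -1.4558; window check -1.7 ≤ -1.4558 < -0.5 is true → IN Λ
[3] lift (2,13): star map gives -3.3848; window check -1.7 ≤ -3.3848 < -0.5 is false → out
[4] lift (-5,-6): star map gives -2.5147; window check -1.7 ≤ -2.5147 < -0.5 is false → out
[5] lift (-2,1): star map gives -2.4142; window check -1.7 ≤ -2.4142 < -0.5 is false → out
[6] lift (0,4): star map gives -1.6569; window check -1.7 ≤ -1.6569 < -0.5 is true → IN Λ
[7] lift (4,13): star map gives -1.3848; window check -1.7 ≤ -1.3848 < -0.5 is true → IN Λ
[8] lift (3,10): star map gives -1.1421; window check -1.7 ≤ -1.1421 < -0.5 is true → IN Λ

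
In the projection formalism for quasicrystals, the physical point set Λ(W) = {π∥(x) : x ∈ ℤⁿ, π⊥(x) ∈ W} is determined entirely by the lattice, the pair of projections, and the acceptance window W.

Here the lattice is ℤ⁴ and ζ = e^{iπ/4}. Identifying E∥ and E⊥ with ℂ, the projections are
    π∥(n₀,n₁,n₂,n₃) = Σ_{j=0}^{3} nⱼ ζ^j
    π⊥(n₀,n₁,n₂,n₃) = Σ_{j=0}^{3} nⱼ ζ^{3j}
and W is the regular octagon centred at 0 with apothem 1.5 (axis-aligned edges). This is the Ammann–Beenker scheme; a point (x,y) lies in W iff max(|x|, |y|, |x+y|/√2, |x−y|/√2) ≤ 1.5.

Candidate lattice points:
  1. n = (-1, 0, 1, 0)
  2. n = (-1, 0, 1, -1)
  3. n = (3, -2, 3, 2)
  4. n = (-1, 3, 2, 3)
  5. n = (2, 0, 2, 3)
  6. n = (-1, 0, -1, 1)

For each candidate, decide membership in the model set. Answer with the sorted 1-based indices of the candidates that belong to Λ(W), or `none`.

1

Internal map: ζ^{3j} for j=0..3 gives (1,0), (−√2/2,√2/2), (0,−1), (√2/2,√2/2).
#1 (-1, 0, 1, 0): internal (-1.00000, -1.00000); octagon support 1.41421 vs apothem 1.5 → ∈ W
#2 (-1, 0, 1, -1): internal (-1.70711, -1.70711); octagon support 2.41421 vs apothem 1.5 → ∉ W
#3 (3, -2, 3, 2): internal (5.82843, -3.00000); octagon support 6.24264 vs apothem 1.5 → ∉ W
#4 (-1, 3, 2, 3): internal (-1.00000, 2.24264); octagon support 2.29289 vs apothem 1.5 → ∉ W
#5 (2, 0, 2, 3): internal (4.12132, 0.12132); octagon support 4.12132 vs apothem 1.5 → ∉ W
#6 (-1, 0, -1, 1): internal (-0.29289, 1.70711); octagon support 1.70711 vs apothem 1.5 → ∉ W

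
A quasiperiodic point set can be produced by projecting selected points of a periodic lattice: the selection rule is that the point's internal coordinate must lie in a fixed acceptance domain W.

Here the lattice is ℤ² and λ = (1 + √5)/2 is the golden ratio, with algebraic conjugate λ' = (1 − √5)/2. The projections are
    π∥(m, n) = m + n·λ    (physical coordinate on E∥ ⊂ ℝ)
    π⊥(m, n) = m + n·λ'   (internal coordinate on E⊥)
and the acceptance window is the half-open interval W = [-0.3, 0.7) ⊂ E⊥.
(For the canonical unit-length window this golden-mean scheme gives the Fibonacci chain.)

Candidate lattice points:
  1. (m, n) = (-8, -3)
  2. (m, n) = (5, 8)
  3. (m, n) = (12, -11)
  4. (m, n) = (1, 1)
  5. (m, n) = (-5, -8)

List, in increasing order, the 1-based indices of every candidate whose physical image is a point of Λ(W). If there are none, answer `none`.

2, 4, 5

Compute λ' = (1−√5)/2 = -0.61803, so π⊥(m,n) = m -0.61803·n.
[1] lift (-8,-3): star map gives -6.14590; window check -0.3 ≤ -6.14590 < 0.7 is false → out
[2] lift (5,8): star map gives 0.05573; window check -0.3 ≤ 0.05573 < 0.7 is true → IN Λ
[3] lift (12,-11): star map gives 18.79837; window check -0.3 ≤ 18.79837 < 0.7 is false → out
[4] lift (1,1): star map gives 0.38197; window check -0.3 ≤ 0.38197 < 0.7 is true → IN Λ
[5] lift (-5,-8): star map gives -0.05573; window check -0.3 ≤ -0.05573 < 0.7 is true → IN Λ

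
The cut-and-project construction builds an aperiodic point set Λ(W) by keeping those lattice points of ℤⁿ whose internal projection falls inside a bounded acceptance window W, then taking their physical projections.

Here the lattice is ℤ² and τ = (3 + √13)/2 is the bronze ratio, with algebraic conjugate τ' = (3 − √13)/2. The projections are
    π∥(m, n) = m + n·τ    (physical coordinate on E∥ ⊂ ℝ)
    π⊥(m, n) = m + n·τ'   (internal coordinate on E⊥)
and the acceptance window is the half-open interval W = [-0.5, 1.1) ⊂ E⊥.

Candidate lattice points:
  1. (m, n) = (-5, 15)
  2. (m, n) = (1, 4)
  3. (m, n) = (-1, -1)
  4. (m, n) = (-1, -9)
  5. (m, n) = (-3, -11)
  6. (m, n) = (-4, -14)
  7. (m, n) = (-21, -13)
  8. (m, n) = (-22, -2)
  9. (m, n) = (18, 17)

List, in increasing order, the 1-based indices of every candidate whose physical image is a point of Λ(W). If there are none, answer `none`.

2, 5, 6

τ' = (3−√13)/2 ≈ -0.30278.
[1] lift (-5,15): star map gives -9.54163; window check -0.5 ≤ -9.54163 < 1.1 is false → out
[2] lift (1,4): star map gives -0.21110; window check -0.5 ≤ -0.21110 < 1.1 is true → IN Λ
[3] lift (-1,-1): star map gives -0.69722; window check -0.5 ≤ -0.69722 < 1.1 is false → out
[4] lift (-1,-9): star map gives 1.72498; window check -0.5 ≤ 1.72498 < 1.1 is false → out
[5] lift (-3,-11): star map gives 0.33053; window check -0.5 ≤ 0.33053 < 1.1 is true → IN Λ
[6] lift (-4,-14): star map gives 0.23886; window check -0.5 ≤ 0.23886 < 1.1 is true → IN Λ
[7] lift (-21,-13): star map gives -17.06392; window check -0.5 ≤ -17.06392 < 1.1 is false → out
[8] lift (-22,-2): star map gives -21.39445; window check -0.5 ≤ -21.39445 < 1.1 is false → out
[9] lift (18,17): star map gives 12.85281; window check -0.5 ≤ 12.85281 < 1.1 is false → out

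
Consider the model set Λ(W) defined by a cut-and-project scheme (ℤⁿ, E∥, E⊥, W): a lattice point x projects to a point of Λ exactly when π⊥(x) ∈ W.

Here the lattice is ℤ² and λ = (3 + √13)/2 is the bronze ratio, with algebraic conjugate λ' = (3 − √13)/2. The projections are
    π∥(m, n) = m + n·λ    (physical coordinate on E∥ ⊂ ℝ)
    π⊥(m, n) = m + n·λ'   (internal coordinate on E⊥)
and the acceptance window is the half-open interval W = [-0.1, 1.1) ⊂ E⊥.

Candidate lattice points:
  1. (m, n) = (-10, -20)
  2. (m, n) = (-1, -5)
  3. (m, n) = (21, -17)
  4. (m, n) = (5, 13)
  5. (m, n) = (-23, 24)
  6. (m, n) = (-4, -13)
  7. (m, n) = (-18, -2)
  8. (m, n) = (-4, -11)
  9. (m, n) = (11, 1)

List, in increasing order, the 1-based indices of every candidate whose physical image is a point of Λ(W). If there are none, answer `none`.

2, 4, 6

λ' = (3−√13)/2 ≈ -0.30278.
#1 (-10,-20): internal coord -10 + (-20)·λ' = -3.94449; -3.94449 ∉ [-0.1, 1.1) → out
#2 (-1,-5): internal coord -1 + (-5)·λ' = +0.51388; +0.51388 ∈ [-0.1, 1.1) → IN Λ
#3 (21,-17): internal coord 21 + (-17)·λ' = +26.14719; +26.14719 ∉ [-0.1, 1.1) → out
#4 (5,13): internal coord 5 + (13)·λ' = +1.06392; +1.06392 ∈ [-0.1, 1.1) → IN Λ
#5 (-23,24): internal coord -23 + (24)·λ' = -30.26662; -30.26662 ∉ [-0.1, 1.1) → out
#6 (-4,-13): internal coord -4 + (-13)·λ' = -0.06392; -0.06392 ∈ [-0.1, 1.1) → IN Λ
#7 (-18,-2): internal coord -18 + (-2)·λ' = -17.39445; -17.39445 ∉ [-0.1, 1.1) → out
#8 (-4,-11): internal coord -4 + (-11)·λ' = -0.66947; -0.66947 ∉ [-0.1, 1.1) → out
#9 (11,1): internal coord 11 + (1)·λ' = +10.69722; +10.69722 ∉ [-0.1, 1.1) → out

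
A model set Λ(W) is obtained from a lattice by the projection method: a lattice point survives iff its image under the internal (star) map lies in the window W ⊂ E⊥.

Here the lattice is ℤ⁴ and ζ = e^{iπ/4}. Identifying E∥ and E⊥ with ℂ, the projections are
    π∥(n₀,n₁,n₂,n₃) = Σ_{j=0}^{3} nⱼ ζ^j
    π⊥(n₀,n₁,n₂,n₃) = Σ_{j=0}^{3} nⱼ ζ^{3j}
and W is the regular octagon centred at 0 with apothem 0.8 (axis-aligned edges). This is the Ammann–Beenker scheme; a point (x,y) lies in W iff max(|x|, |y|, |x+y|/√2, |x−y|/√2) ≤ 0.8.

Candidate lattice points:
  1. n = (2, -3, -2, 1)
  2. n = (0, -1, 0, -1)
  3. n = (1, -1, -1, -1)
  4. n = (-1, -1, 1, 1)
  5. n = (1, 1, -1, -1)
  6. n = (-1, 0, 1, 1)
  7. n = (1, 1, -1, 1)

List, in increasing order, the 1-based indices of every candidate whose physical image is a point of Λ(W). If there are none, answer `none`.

6

Internal map: ζ^{3j} for j=0..3 gives (1,0), (−√2/2,√2/2), (0,−1), (√2/2,√2/2).
candidate 1: n = (2, -3, -2, 1) → π⊥ ≈ (+4.828427, +0.585786); max(|x|,|y|,|x±y|/√2) = 4.828427 > 0.8 ⇒ ∉ W
candidate 2: n = (0, -1, 0, -1) → π⊥ ≈ (+0.000000, -1.414214); max(|x|,|y|,|x±y|/√2) = 1.414214 > 0.8 ⇒ ∉ W
candidate 3: n = (1, -1, -1, -1) → π⊥ ≈ (+1.000000, -0.414214); max(|x|,|y|,|x±y|/√2) = 1.000000 > 0.8 ⇒ ∉ W
candidate 4: n = (-1, -1, 1, 1) → π⊥ ≈ (+0.414214, -1.000000); max(|x|,|y|,|x±y|/√2) = 1.000000 > 0.8 ⇒ ∉ W
candidate 5: n = (1, 1, -1, -1) → π⊥ ≈ (-0.414214, +1.000000); max(|x|,|y|,|x±y|/√2) = 1.000000 > 0.8 ⇒ ∉ W
candidate 6: n = (-1, 0, 1, 1) → π⊥ ≈ (-0.292893, -0.292893); max(|x|,|y|,|x±y|/√2) = 0.414214 ≤ 0.8 ⇒ ∈ W
candidate 7: n = (1, 1, -1, 1) → π⊥ ≈ (+1.000000, +2.414214); max(|x|,|y|,|x±y|/√2) = 2.414214 > 0.8 ⇒ ∉ W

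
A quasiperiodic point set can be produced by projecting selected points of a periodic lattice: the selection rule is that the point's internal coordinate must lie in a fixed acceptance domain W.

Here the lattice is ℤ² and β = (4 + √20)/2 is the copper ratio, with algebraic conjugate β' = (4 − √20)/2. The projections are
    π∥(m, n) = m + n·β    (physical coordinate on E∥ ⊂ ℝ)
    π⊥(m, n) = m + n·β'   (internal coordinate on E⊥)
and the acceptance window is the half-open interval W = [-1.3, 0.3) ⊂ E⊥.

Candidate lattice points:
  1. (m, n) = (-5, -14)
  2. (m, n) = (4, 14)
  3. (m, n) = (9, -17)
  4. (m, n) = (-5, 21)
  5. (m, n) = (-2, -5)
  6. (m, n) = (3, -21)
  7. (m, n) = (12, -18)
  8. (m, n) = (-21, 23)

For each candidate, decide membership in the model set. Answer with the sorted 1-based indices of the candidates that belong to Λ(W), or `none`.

5

Numerically β ≈ 4.236068 and β' = −1/β ≈ -0.236068.
#1 (-5,-14): internal coord -5 + (-14)·β' = -1.695048; -1.695048 ∉ [-1.3, 0.3) → out
#2 (4,14): internal coord 4 + (14)·β' = +0.695048; +0.695048 ∉ [-1.3, 0.3) → out
#3 (9,-17): internal coord 9 + (-17)·β' = +13.013156; +13.013156 ∉ [-1.3, 0.3) → out
#4 (-5,21): internal coord -5 + (21)·β' = -9.957428; -9.957428 ∉ [-1.3, 0.3) → out
#5 (-2,-5): internal coord -2 + (-5)·β' = -0.819660; -0.819660 ∈ [-1.3, 0.3) → IN Λ
#6 (3,-21): internal coord 3 + (-21)·β' = +7.957428; +7.957428 ∉ [-1.3, 0.3) → out
#7 (12,-18): internal coord 12 + (-18)·β' = +16.249224; +16.249224 ∉ [-1.3, 0.3) → out
#8 (-21,23): internal coord -21 + (23)·β' = -26.429563; -26.429563 ∉ [-1.3, 0.3) → out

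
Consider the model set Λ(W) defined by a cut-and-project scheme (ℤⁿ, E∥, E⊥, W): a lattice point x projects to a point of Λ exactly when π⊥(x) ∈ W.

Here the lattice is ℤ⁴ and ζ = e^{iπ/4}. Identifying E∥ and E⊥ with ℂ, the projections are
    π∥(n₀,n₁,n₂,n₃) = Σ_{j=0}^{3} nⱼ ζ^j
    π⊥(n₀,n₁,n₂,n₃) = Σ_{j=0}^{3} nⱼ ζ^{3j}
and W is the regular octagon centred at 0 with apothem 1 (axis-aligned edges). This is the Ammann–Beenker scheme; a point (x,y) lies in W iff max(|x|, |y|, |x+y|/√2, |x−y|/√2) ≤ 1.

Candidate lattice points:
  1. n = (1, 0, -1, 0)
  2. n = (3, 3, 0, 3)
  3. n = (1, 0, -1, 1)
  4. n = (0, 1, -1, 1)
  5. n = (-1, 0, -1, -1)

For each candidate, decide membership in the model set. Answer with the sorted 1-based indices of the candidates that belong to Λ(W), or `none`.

none

π⊥(n) = n₀ + n₁ζ³ + n₂ζ⁶ + n₃ζ⁹ where ζ = e^{iπ/4}.
#1 (1, 0, -1, 0): internal (1.0000, 1.0000); octagon support 1.4142 vs apothem 1 → ∉ W
#2 (3, 3, 0, 3): internal (3.0000, 4.2426); octagon support 5.1213 vs apothem 1 → ∉ W
#3 (1, 0, -1, 1): internal (1.7071, 1.7071); octagon support 2.4142 vs apothem 1 → ∉ W
#4 (0, 1, -1, 1): internal (0.0000, 2.4142); octagon support 2.4142 vs apothem 1 → ∉ W
#5 (-1, 0, -1, -1): internal (-1.7071, 0.2929); octagon support 1.7071 vs apothem 1 → ∉ W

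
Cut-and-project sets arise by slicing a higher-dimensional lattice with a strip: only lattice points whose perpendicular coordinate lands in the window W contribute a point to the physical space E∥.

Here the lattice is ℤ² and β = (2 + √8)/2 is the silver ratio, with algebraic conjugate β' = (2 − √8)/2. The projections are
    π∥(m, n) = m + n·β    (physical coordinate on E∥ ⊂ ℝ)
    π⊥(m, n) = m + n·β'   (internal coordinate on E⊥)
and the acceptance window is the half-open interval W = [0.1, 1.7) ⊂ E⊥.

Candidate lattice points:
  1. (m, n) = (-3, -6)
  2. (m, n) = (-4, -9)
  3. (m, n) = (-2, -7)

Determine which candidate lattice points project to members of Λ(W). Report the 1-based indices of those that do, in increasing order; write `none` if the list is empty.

β' = (2−√8)/2 ≈ -0.41421.
#1 (-3,-6): internal coord -3 + (-6)·β' = -0.51472; -0.51472 ∉ [0.1, 1.7) → out
#2 (-4,-9): internal coord -4 + (-9)·β' = -0.27208; -0.27208 ∉ [0.1, 1.7) → out
#3 (-2,-7): internal coord -2 + (-7)·β' = +0.89949; +0.89949 ∈ [0.1, 1.7) → IN Λ

3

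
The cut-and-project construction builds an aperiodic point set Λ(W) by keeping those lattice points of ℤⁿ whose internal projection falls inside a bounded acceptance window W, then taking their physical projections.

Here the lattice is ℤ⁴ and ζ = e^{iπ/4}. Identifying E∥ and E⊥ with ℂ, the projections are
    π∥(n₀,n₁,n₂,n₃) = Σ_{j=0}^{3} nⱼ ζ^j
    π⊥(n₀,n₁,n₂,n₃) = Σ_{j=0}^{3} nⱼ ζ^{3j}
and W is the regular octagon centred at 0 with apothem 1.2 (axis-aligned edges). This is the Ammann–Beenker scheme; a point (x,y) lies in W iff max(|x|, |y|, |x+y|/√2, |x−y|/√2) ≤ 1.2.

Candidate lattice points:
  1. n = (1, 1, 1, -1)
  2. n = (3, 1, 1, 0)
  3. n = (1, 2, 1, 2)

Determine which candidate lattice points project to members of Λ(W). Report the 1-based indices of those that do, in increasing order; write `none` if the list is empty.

1

π⊥(n) = n₀ + n₁ζ³ + n₂ζ⁶ + n₃ζ⁹ where ζ = e^{iπ/4}.
#1 (1, 1, 1, -1): internal (-0.414214, -1.000000); octagon support 1.000000 vs apothem 1.2 → ∈ W
#2 (3, 1, 1, 0): internal (2.292893, -0.292893); octagon support 2.292893 vs apothem 1.2 → ∉ W
#3 (1, 2, 1, 2): internal (1.000000, 1.828427); octagon support 2.000000 vs apothem 1.2 → ∉ W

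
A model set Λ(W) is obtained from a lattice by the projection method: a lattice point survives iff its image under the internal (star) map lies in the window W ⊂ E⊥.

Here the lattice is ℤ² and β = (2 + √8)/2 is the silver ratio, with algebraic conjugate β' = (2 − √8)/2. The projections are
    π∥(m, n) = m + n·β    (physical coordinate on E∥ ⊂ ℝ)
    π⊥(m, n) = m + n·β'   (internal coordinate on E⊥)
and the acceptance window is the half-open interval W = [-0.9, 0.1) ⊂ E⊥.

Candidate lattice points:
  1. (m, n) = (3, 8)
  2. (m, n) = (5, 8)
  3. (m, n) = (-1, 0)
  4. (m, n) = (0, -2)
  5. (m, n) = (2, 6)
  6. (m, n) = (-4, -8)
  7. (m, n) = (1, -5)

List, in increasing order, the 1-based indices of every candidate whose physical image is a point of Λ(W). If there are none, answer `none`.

Numerically β ≈ 2.41421 and β' = −1/β ≈ -0.41421.
[1] lift (3,8): star map gives -0.31371; window check -0.9 ≤ -0.31371 < 0.1 is true → IN Λ
[2] lift (5,8): star map gives 1.68629; window check -0.9 ≤ 1.68629 < 0.1 is false → out
[3] lift (-1,0): star map gives -1.00000; window check -0.9 ≤ -1.00000 < 0.1 is false → out
[4] lift (0,-2): star map gives 0.82843; window check -0.9 ≤ 0.82843 < 0.1 is false → out
[5] lift (2,6): star map gives -0.48528; window check -0.9 ≤ -0.48528 < 0.1 is true → IN Λ
[6] lift (-4,-8): star map gives -0.68629; window check -0.9 ≤ -0.68629 < 0.1 is true → IN Λ
[7] lift (1,-5): star map gives 3.07107; window check -0.9 ≤ 3.07107 < 0.1 is false → out

1, 5, 6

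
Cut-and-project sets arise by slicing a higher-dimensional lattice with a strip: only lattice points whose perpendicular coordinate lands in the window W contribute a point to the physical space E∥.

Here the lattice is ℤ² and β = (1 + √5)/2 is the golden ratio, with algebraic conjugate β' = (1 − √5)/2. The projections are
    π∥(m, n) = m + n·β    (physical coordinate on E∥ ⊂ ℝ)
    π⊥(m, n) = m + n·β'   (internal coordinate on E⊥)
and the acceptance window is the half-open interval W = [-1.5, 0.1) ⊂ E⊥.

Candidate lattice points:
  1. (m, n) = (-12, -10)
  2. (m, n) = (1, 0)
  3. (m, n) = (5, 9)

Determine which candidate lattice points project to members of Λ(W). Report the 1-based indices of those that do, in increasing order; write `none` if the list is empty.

3

β' = (1−√5)/2 ≈ -0.6180.
[1] lift (-12,-10): star map gives -5.8197; window check -1.5 ≤ -5.8197 < 0.1 is false → out
[2] lift (1,0): star map gives 1.0000; window check -1.5 ≤ 1.0000 < 0.1 is false → out
[3] lift (5,9): star map gives -0.5623; window check -1.5 ≤ -0.5623 < 0.1 is true → IN Λ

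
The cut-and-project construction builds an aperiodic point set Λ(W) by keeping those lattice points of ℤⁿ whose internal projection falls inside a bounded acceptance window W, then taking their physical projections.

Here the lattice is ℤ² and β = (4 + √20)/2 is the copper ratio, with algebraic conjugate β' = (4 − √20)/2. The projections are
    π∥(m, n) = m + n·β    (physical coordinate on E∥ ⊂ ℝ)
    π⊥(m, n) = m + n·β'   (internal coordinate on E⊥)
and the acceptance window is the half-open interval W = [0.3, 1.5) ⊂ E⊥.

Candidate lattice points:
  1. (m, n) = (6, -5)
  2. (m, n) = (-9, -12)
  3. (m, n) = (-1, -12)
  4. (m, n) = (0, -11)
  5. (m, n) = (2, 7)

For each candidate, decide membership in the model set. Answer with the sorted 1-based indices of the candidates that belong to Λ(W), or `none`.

5

β' = (4−√20)/2 ≈ -0.236068.
candidate 1: (m,n)=(6,-5) → π∥ = 6-5·β ≈ -15.180340, π⊥ = 6-5·β' ≈ 7.180340 ∉ [0.3, 1.5) ⇒ out
candidate 2: (m,n)=(-9,-12) → π∥ = -9-12·β ≈ -59.832816, π⊥ = -9-12·β' ≈ -6.167184 ∉ [0.3, 1.5) ⇒ out
candidate 3: (m,n)=(-1,-12) → π∥ = -1-12·β ≈ -51.832816, π⊥ = -1-12·β' ≈ 1.832816 ∉ [0.3, 1.5) ⇒ out
candidate 4: (m,n)=(0,-11) → π∥ = 0-11·β ≈ -46.596748, π⊥ = 0-11·β' ≈ 2.596748 ∉ [0.3, 1.5) ⇒ out
candidate 5: (m,n)=(2,7) → π∥ = 2+7·β ≈ 31.652476, π⊥ = 2+7·β' ≈ 0.347524 ∈ [0.3, 1.5) ⇒ IN Λ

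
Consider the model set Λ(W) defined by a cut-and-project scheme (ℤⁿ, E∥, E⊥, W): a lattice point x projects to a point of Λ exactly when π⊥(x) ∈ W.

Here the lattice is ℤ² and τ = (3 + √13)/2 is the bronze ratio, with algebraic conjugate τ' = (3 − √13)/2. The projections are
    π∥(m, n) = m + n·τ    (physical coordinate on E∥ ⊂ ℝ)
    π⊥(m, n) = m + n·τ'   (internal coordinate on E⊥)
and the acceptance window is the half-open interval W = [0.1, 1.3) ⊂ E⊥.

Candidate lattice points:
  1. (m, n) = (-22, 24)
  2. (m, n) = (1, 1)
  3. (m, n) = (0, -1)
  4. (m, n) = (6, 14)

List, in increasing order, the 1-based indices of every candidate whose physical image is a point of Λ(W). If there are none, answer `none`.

Numerically τ ≈ 3.3028 and τ' = −1/τ ≈ -0.3028.
candidate 1: (m,n)=(-22,24) → π∥ = -22+24·τ ≈ 57.2666, π⊥ = -22+24·τ' ≈ -29.2666 ∉ [0.1, 1.3) ⇒ out
candidate 2: (m,n)=(1,1) → π∥ = 1+1·τ ≈ 4.3028, π⊥ = 1+1·τ' ≈ 0.6972 ∈ [0.1, 1.3) ⇒ IN Λ
candidate 3: (m,n)=(0,-1) → π∥ = 0-1·τ ≈ -3.3028, π⊥ = 0-1·τ' ≈ 0.3028 ∈ [0.1, 1.3) ⇒ IN Λ
candidate 4: (m,n)=(6,14) → π∥ = 6+14·τ ≈ 52.2389, π⊥ = 6+14·τ' ≈ 1.7611 ∉ [0.1, 1.3) ⇒ out

2, 3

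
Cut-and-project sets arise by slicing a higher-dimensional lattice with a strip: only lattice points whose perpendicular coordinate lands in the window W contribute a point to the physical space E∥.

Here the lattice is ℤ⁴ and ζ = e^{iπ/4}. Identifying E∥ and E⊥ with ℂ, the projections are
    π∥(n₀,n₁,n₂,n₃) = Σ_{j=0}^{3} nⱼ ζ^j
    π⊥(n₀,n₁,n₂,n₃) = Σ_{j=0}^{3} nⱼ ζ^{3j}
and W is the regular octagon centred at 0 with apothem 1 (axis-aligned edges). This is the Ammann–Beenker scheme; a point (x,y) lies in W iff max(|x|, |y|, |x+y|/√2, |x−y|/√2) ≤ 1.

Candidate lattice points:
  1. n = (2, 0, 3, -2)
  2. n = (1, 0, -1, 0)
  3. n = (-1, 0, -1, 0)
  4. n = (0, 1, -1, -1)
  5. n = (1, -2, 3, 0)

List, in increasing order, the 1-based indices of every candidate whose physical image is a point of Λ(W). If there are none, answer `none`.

none

With ζ = e^{iπ/4} the internal vectors are ζ^0,ζ^3,ζ^6,ζ^9.
candidate 1: n = (2, 0, 3, -2) → π⊥ ≈ (+0.5858, -4.4142); max(|x|,|y|,|x±y|/√2) = 4.4142 > 1 ⇒ ∉ W
candidate 2: n = (1, 0, -1, 0) → π⊥ ≈ (+1.0000, +1.0000); max(|x|,|y|,|x±y|/√2) = 1.4142 > 1 ⇒ ∉ W
candidate 3: n = (-1, 0, -1, 0) → π⊥ ≈ (-1.0000, +1.0000); max(|x|,|y|,|x±y|/√2) = 1.4142 > 1 ⇒ ∉ W
candidate 4: n = (0, 1, -1, -1) → π⊥ ≈ (-1.4142, +1.0000); max(|x|,|y|,|x±y|/√2) = 1.7071 > 1 ⇒ ∉ W
candidate 5: n = (1, -2, 3, 0) → π⊥ ≈ (+2.4142, -4.4142); max(|x|,|y|,|x±y|/√2) = 4.8284 > 1 ⇒ ∉ W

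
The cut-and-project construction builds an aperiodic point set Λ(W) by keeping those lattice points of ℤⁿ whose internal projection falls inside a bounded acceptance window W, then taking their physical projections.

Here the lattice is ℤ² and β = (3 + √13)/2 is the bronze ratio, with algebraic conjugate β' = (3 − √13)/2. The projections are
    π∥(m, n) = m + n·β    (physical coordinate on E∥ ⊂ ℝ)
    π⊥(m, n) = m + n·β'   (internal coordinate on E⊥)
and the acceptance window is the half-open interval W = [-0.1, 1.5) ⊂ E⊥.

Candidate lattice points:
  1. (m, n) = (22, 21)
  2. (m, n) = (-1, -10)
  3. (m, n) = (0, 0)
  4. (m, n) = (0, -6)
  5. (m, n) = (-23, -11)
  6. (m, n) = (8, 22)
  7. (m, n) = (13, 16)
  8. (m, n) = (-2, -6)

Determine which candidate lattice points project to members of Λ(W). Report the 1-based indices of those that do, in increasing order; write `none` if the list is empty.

Numerically β ≈ 3.30278 and β' = −1/β ≈ -0.30278.
[1] lift (22,21): star map gives 15.64171; window check -0.1 ≤ 15.64171 < 1.5 is false → out
[2] lift (-1,-10): star map gives 2.02776; window check -0.1 ≤ 2.02776 < 1.5 is false → out
[3] lift (0,0): star map gives 0.00000; window check -0.1 ≤ 0.00000 < 1.5 is true → IN Λ
[4] lift (0,-6): star map gives 1.81665; window check -0.1 ≤ 1.81665 < 1.5 is false → out
[5] lift (-23,-11): star map gives -19.66947; window check -0.1 ≤ -19.66947 < 1.5 is false → out
[6] lift (8,22): star map gives 1.33894; window check -0.1 ≤ 1.33894 < 1.5 is true → IN Λ
[7] lift (13,16): star map gives 8.15559; window check -0.1 ≤ 8.15559 < 1.5 is false → out
[8] lift (-2,-6): star map gives -0.18335; window check -0.1 ≤ -0.18335 < 1.5 is false → out

3, 6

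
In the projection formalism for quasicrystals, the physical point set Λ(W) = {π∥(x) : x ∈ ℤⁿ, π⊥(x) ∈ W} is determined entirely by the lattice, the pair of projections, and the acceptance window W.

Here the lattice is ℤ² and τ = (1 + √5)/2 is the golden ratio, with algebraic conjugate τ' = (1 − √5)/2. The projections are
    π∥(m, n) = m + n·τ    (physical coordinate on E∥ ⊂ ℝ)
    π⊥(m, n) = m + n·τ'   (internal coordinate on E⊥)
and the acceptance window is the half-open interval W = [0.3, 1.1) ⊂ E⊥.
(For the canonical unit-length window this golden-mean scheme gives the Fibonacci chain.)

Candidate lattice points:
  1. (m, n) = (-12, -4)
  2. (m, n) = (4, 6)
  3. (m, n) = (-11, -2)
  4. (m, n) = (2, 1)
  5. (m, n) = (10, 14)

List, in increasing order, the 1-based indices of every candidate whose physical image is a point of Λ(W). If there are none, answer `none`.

none

τ' = (1−√5)/2 ≈ -0.618034.
candidate 1: (m,n)=(-12,-4) → π∥ = -12-4·τ ≈ -18.472136, π⊥ = -12-4·τ' ≈ -9.527864 ∉ [0.3, 1.1) ⇒ out
candidate 2: (m,n)=(4,6) → π∥ = 4+6·τ ≈ 13.708204, π⊥ = 4+6·τ' ≈ 0.291796 ∉ [0.3, 1.1) ⇒ out
candidate 3: (m,n)=(-11,-2) → π∥ = -11-2·τ ≈ -14.236068, π⊥ = -11-2·τ' ≈ -9.763932 ∉ [0.3, 1.1) ⇒ out
candidate 4: (m,n)=(2,1) → π∥ = 2+1·τ ≈ 3.618034, π⊥ = 2+1·τ' ≈ 1.381966 ∉ [0.3, 1.1) ⇒ out
candidate 5: (m,n)=(10,14) → π∥ = 10+14·τ ≈ 32.652476, π⊥ = 10+14·τ' ≈ 1.347524 ∉ [0.3, 1.1) ⇒ out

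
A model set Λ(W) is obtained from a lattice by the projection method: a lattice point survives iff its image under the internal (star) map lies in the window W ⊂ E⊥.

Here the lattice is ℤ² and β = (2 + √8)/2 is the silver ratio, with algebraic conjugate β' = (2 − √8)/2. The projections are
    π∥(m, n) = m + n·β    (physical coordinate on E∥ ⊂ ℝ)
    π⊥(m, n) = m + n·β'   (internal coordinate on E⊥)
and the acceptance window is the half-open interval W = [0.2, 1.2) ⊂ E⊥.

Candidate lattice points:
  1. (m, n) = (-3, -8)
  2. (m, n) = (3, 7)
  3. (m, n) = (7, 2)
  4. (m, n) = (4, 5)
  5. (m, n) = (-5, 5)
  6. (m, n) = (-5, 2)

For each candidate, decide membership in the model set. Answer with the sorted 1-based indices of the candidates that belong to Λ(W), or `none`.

1

Compute β' = (2−√8)/2 = -0.4142, so π⊥(m,n) = m -0.4142·n.
[1] lift (-3,-8): star map gives 0.3137; window check 0.2 ≤ 0.3137 < 1.2 is true → IN Λ
[2] lift (3,7): star map gives 0.1005; window check 0.2 ≤ 0.1005 < 1.2 is false → out
[3] lift (7,2): star map gives 6.1716; window check 0.2 ≤ 6.1716 < 1.2 is false → out
[4] lift (4,5): star map gives 1.9289; window check 0.2 ≤ 1.9289 < 1.2 is false → out
[5] lift (-5,5): star map gives -7.0711; window check 0.2 ≤ -7.0711 < 1.2 is false → out
[6] lift (-5,2): star map gives -5.8284; window check 0.2 ≤ -5.8284 < 1.2 is false → out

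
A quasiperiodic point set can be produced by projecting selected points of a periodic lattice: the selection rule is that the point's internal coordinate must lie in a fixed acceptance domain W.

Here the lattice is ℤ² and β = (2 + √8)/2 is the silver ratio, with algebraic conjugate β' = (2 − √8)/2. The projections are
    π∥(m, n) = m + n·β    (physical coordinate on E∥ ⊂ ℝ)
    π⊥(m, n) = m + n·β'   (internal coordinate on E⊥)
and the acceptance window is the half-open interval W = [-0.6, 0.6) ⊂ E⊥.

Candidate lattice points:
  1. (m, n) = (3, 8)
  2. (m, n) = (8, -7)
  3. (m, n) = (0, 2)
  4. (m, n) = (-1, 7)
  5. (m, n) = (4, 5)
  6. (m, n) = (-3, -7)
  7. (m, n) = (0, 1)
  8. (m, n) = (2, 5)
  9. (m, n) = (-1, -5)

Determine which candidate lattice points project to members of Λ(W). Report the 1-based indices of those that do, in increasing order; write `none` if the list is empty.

Compute β' = (2−√8)/2 = -0.4142, so π⊥(m,n) = m -0.4142·n.
candidate 1: (m,n)=(3,8) → π∥ = 3+8·β ≈ 22.3137, π⊥ = 3+8·β' ≈ -0.3137 ∈ [-0.6, 0.6) ⇒ IN Λ
candidate 2: (m,n)=(8,-7) → π∥ = 8-7·β ≈ -8.8995, π⊥ = 8-7·β' ≈ 10.8995 ∉ [-0.6, 0.6) ⇒ out
candidate 3: (m,n)=(0,2) → π∥ = 0+2·β ≈ 4.8284, π⊥ = 0+2·β' ≈ -0.8284 ∉ [-0.6, 0.6) ⇒ out
candidate 4: (m,n)=(-1,7) → π∥ = -1+7·β ≈ 15.8995, π⊥ = -1+7·β' ≈ -3.8995 ∉ [-0.6, 0.6) ⇒ out
candidate 5: (m,n)=(4,5) → π∥ = 4+5·β ≈ 16.0711, π⊥ = 4+5·β' ≈ 1.9289 ∉ [-0.6, 0.6) ⇒ out
candidate 6: (m,n)=(-3,-7) → π∥ = -3-7·β ≈ -19.8995, π⊥ = -3-7·β' ≈ -0.1005 ∈ [-0.6, 0.6) ⇒ IN Λ
candidate 7: (m,n)=(0,1) → π∥ = 0+1·β ≈ 2.4142, π⊥ = 0+1·β' ≈ -0.4142 ∈ [-0.6, 0.6) ⇒ IN Λ
candidate 8: (m,n)=(2,5) → π∥ = 2+5·β ≈ 14.0711, π⊥ = 2+5·β' ≈ -0.0711 ∈ [-0.6, 0.6) ⇒ IN Λ
candidate 9: (m,n)=(-1,-5) → π∥ = -1-5·β ≈ -13.0711, π⊥ = -1-5·β' ≈ 1.0711 ∉ [-0.6, 0.6) ⇒ out

1, 6, 7, 8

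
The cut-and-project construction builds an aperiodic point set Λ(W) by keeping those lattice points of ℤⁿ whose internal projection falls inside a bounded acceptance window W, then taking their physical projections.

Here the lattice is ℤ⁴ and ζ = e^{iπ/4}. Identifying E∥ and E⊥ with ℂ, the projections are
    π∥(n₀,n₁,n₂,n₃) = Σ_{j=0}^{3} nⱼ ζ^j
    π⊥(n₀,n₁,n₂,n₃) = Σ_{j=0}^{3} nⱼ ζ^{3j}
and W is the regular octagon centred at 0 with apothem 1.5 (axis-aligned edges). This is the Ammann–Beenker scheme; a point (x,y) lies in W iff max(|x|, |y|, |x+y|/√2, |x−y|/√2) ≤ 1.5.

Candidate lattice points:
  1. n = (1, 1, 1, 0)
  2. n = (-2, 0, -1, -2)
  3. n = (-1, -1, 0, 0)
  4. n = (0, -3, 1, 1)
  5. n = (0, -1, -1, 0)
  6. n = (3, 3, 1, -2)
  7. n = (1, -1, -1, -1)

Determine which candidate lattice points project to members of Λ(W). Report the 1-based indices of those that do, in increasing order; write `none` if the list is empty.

1, 3, 5, 6, 7

π⊥(n) = n₀ + n₁ζ³ + n₂ζ⁶ + n₃ζ⁹ where ζ = e^{iπ/4}.
#1 (1, 1, 1, 0): internal (0.292893, -0.292893); octagon support 0.414214 vs apothem 1.5 → ∈ W
#2 (-2, 0, -1, -2): internal (-3.414214, -0.414214); octagon support 3.414214 vs apothem 1.5 → ∉ W
#3 (-1, -1, 0, 0): internal (-0.292893, -0.707107); octagon support 0.707107 vs apothem 1.5 → ∈ W
#4 (0, -3, 1, 1): internal (2.828427, -2.414214); octagon support 3.707107 vs apothem 1.5 → ∉ W
#5 (0, -1, -1, 0): internal (0.707107, 0.292893); octagon support 0.707107 vs apothem 1.5 → ∈ W
#6 (3, 3, 1, -2): internal (-0.535534, -0.292893); octagon support 0.585786 vs apothem 1.5 → ∈ W
#7 (1, -1, -1, -1): internal (1.000000, -0.414214); octagon support 1.000000 vs apothem 1.5 → ∈ W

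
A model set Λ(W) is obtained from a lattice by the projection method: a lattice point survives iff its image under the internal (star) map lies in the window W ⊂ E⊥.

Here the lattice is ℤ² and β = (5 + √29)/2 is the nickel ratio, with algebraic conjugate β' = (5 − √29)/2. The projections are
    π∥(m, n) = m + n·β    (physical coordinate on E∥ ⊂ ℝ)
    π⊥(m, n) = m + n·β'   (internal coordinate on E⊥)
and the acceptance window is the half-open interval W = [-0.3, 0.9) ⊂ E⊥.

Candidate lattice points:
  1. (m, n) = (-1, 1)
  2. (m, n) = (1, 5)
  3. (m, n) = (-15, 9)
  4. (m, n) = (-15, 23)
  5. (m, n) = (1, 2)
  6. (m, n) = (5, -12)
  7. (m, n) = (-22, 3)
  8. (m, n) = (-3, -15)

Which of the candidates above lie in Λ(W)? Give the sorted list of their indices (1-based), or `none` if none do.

Numerically β ≈ 5.1926 and β' = −1/β ≈ -0.1926.
[1] lift (-1,1): star map gives -1.1926; window check -0.3 ≤ -1.1926 < 0.9 is false → out
[2] lift (1,5): star map gives 0.0371; window check -0.3 ≤ 0.0371 < 0.9 is true → IN Λ
[3] lift (-15,9): star map gives -16.7332; window check -0.3 ≤ -16.7332 < 0.9 is false → out
[4] lift (-15,23): star map gives -19.4294; window check -0.3 ≤ -19.4294 < 0.9 is false → out
[5] lift (1,2): star map gives 0.6148; window check -0.3 ≤ 0.6148 < 0.9 is true → IN Λ
[6] lift (5,-12): star map gives 7.3110; window check -0.3 ≤ 7.3110 < 0.9 is false → out
[7] lift (-22,3): star map gives -22.5777; window check -0.3 ≤ -22.5777 < 0.9 is false → out
[8] lift (-3,-15): star map gives -0.1113; window check -0.3 ≤ -0.1113 < 0.9 is true → IN Λ

2, 5, 8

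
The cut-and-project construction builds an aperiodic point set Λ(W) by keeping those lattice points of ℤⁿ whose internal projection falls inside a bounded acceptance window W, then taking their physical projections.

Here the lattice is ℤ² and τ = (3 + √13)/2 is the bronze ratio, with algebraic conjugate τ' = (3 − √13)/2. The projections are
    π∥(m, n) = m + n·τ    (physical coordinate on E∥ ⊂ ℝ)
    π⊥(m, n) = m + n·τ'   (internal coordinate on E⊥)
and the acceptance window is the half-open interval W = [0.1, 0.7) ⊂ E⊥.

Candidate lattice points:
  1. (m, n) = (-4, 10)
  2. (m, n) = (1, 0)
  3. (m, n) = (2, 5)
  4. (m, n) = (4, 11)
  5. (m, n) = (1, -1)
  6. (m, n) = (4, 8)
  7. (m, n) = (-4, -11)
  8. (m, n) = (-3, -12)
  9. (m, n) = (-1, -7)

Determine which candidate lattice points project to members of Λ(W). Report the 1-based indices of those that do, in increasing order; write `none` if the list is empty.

3, 4, 8

τ' = (3−√13)/2 ≈ -0.302776.
[1] lift (-4,10): star map gives -7.027756; window check 0.1 ≤ -7.027756 < 0.7 is false → out
[2] lift (1,0): star map gives 1.000000; window check 0.1 ≤ 1.000000 < 0.7 is false → out
[3] lift (2,5): star map gives 0.486122; window check 0.1 ≤ 0.486122 < 0.7 is true → IN Λ
[4] lift (4,11): star map gives 0.669468; window check 0.1 ≤ 0.669468 < 0.7 is true → IN Λ
[5] lift (1,-1): star map gives 1.302776; window check 0.1 ≤ 1.302776 < 0.7 is false → out
[6] lift (4,8): star map gives 1.577795; window check 0.1 ≤ 1.577795 < 0.7 is false → out
[7] lift (-4,-11): star map gives -0.669468; window check 0.1 ≤ -0.669468 < 0.7 is false → out
[8] lift (-3,-12): star map gives 0.633308; window check 0.1 ≤ 0.633308 < 0.7 is true → IN Λ
[9] lift (-1,-7): star map gives 1.119429; window check 0.1 ≤ 1.119429 < 0.7 is false → out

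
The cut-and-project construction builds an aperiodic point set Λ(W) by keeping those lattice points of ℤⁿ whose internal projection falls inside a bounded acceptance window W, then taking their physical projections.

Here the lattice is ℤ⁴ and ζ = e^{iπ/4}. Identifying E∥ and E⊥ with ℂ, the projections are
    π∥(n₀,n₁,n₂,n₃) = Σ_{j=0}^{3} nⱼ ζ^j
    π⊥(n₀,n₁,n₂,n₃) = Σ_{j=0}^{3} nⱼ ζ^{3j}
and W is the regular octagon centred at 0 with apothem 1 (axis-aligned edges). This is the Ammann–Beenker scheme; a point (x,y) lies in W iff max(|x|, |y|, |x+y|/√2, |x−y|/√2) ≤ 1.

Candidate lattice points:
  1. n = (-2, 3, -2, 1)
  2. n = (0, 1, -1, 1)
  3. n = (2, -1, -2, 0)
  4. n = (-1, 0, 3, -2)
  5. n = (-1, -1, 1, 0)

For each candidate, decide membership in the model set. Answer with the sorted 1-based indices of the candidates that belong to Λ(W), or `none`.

Internal map: ζ^{3j} for j=0..3 gives (1,0), (−√2/2,√2/2), (0,−1), (√2/2,√2/2).
candidate 1: n = (-2, 3, -2, 1) → π⊥ ≈ (-3.4142, +4.8284); max(|x|,|y|,|x±y|/√2) = 5.8284 > 1 ⇒ ∉ W
candidate 2: n = (0, 1, -1, 1) → π⊥ ≈ (+0.0000, +2.4142); max(|x|,|y|,|x±y|/√2) = 2.4142 > 1 ⇒ ∉ W
candidate 3: n = (2, -1, -2, 0) → π⊥ ≈ (+2.7071, +1.2929); max(|x|,|y|,|x±y|/√2) = 2.8284 > 1 ⇒ ∉ W
candidate 4: n = (-1, 0, 3, -2) → π⊥ ≈ (-2.4142, -4.4142); max(|x|,|y|,|x±y|/√2) = 4.8284 > 1 ⇒ ∉ W
candidate 5: n = (-1, -1, 1, 0) → π⊥ ≈ (-0.2929, -1.7071); max(|x|,|y|,|x±y|/√2) = 1.7071 > 1 ⇒ ∉ W

none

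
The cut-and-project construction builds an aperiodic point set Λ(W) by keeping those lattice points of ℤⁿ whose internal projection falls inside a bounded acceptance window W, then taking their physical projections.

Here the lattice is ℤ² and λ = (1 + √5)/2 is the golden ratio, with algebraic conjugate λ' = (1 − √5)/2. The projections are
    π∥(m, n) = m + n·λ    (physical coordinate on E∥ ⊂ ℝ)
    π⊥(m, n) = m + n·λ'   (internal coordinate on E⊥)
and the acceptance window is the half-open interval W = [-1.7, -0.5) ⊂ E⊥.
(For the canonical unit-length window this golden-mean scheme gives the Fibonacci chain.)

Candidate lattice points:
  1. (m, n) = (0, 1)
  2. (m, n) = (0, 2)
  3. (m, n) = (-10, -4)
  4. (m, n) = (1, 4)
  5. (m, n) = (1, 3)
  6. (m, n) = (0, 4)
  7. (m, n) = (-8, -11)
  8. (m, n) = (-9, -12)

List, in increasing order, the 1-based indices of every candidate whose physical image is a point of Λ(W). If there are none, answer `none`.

Numerically λ ≈ 1.618034 and λ' = −1/λ ≈ -0.618034.
#1 (0,1): internal coord 0 + (1)·λ' = -0.618034; -0.618034 ∈ [-1.7, -0.5) → IN Λ
#2 (0,2): internal coord 0 + (2)·λ' = -1.236068; -1.236068 ∈ [-1.7, -0.5) → IN Λ
#3 (-10,-4): internal coord -10 + (-4)·λ' = -7.527864; -7.527864 ∉ [-1.7, -0.5) → out
#4 (1,4): internal coord 1 + (4)·λ' = -1.472136; -1.472136 ∈ [-1.7, -0.5) → IN Λ
#5 (1,3): internal coord 1 + (3)·λ' = -0.854102; -0.854102 ∈ [-1.7, -0.5) → IN Λ
#6 (0,4): internal coord 0 + (4)·λ' = -2.472136; -2.472136 ∉ [-1.7, -0.5) → out
#7 (-8,-11): internal coord -8 + (-11)·λ' = -1.201626; -1.201626 ∈ [-1.7, -0.5) → IN Λ
#8 (-9,-12): internal coord -9 + (-12)·λ' = -1.583592; -1.583592 ∈ [-1.7, -0.5) → IN Λ

1, 2, 4, 5, 7, 8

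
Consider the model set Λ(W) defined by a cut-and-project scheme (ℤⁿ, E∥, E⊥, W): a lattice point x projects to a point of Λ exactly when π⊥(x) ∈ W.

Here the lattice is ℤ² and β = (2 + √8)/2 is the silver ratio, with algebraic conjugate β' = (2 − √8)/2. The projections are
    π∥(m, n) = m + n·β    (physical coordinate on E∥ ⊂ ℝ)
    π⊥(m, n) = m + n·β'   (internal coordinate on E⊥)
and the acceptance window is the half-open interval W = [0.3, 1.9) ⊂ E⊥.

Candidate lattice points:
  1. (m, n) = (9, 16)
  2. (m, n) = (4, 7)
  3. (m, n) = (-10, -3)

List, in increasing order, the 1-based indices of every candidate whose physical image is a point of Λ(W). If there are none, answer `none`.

2

β' = (2−√8)/2 ≈ -0.4142.
#1 (9,16): internal coord 9 + (16)·β' = +2.3726; +2.3726 ∉ [0.3, 1.9) → out
#2 (4,7): internal coord 4 + (7)·β' = +1.1005; +1.1005 ∈ [0.3, 1.9) → IN Λ
#3 (-10,-3): internal coord -10 + (-3)·β' = -8.7574; -8.7574 ∉ [0.3, 1.9) → out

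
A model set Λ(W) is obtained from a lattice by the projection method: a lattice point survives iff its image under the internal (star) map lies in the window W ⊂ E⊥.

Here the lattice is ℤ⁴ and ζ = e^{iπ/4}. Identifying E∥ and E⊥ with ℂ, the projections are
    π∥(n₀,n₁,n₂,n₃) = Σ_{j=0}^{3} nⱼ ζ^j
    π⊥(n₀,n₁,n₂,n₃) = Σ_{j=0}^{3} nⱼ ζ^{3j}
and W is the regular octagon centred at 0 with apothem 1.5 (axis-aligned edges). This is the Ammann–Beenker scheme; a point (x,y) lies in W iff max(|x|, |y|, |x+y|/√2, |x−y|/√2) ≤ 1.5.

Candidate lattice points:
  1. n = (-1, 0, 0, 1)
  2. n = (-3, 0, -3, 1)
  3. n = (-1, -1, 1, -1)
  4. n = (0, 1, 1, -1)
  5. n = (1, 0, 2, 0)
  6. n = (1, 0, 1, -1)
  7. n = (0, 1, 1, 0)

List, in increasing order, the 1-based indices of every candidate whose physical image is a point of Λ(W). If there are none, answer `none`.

π⊥(n) = n₀ + n₁ζ³ + n₂ζ⁶ + n₃ζ⁹ where ζ = e^{iπ/4}.
candidate 1: n = (-1, 0, 0, 1) → π⊥ ≈ (-0.292893, +0.707107); max(|x|,|y|,|x±y|/√2) = 0.707107 ≤ 1.5 ⇒ ∈ W
candidate 2: n = (-3, 0, -3, 1) → π⊥ ≈ (-2.292893, +3.707107); max(|x|,|y|,|x±y|/√2) = 4.242641 > 1.5 ⇒ ∉ W
candidate 3: n = (-1, -1, 1, -1) → π⊥ ≈ (-1.000000, -2.414214); max(|x|,|y|,|x±y|/√2) = 2.414214 > 1.5 ⇒ ∉ W
candidate 4: n = (0, 1, 1, -1) → π⊥ ≈ (-1.414214, -1.000000); max(|x|,|y|,|x±y|/√2) = 1.707107 > 1.5 ⇒ ∉ W
candidate 5: n = (1, 0, 2, 0) → π⊥ ≈ (+1.000000, -2.000000); max(|x|,|y|,|x±y|/√2) = 2.121320 > 1.5 ⇒ ∉ W
candidate 6: n = (1, 0, 1, -1) → π⊥ ≈ (+0.292893, -1.707107); max(|x|,|y|,|x±y|/√2) = 1.707107 > 1.5 ⇒ ∉ W
candidate 7: n = (0, 1, 1, 0) → π⊥ ≈ (-0.707107, -0.292893); max(|x|,|y|,|x±y|/√2) = 0.707107 ≤ 1.5 ⇒ ∈ W

1, 7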